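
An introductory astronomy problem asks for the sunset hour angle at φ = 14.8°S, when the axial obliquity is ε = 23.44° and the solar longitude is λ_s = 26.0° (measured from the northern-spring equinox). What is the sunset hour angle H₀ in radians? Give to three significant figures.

Solar declination: sin δ = sin ε · sin λ_s = sin 23.44° × sin 26.0° = 0.17438, so δ = +10.043°.
cos H₀ = −tan φ · tan δ = −tan(-14.8°) × tan(+10.043°) = 0.0468, so H₀ = 1.5240 rad = 87.32°.

H₀ = 1.52 rad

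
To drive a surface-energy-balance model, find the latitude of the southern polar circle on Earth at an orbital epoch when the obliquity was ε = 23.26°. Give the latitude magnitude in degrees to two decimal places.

The polar circle is the lowest latitude that experiences at least one full rotation of continuous darkness at the northern-summer solstice; it lies at |ϕ| = 90° − ε = 90° − 23.26° = 66.74°.

66.74°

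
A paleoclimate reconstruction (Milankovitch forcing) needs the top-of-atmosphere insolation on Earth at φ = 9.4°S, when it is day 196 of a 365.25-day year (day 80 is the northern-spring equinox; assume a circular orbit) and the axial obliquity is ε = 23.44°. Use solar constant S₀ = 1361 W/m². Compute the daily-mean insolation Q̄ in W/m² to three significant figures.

Solar longitude: λ_s = 360° × (196 − 80)/365.25 = 114.333°.
sin δ = sin 23.44° × sin 114.333° = 0.36245, so δ = +21.251°.
cos H₀ = −tan(-9.4°) tan(+21.251°) = 0.0644, H₀ = 1.5064 rad.
Bracket: H₀ sin φ sin δ + cos φ cos δ sin H₀ = 1.5064×-0.16333×0.36245 + 0.98657×0.93200×0.99793 = -0.089177 + 0.917580 = 0.828403.
Q̄ = (S₀/π) × [bracket] = (1361/π) × 0.828403 = 358.9 W/m².

Q̄ ≈ 359 W/m²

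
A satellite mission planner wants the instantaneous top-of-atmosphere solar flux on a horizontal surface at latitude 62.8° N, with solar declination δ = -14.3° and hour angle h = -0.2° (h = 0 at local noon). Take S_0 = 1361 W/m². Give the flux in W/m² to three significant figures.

cos θ_z = sin ϕ sin δ + cos ϕ cos δ cos h = -0.219685 + 0.442932 = 0.223247.
Flux = S_0 · cos θ_z = 1361 × 0.223247 = 303.8 W/m².

304 W/m²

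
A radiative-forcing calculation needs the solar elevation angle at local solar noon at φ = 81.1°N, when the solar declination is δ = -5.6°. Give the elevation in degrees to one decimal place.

At local noon the hour angle is zero, so the zenith angle equals |φ − δ| = |+81.1° − (-5.600°)| = 86.700°.
Elevation = 90° − 86.700° = 3.3°.

3.3°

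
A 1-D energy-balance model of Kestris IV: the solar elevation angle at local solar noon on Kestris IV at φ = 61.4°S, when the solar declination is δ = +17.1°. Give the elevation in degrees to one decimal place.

11.5°

At local noon the hour angle is zero, so the zenith angle equals |φ − δ| = |-61.4° − (+17.100°)| = 78.500°.
Elevation = 90° − 78.500° = 11.5°.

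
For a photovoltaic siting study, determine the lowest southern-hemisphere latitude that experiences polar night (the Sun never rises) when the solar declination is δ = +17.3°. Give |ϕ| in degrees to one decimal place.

Polar night requires cos h₀ = −tan ϕ tan δ ≥ 1, i.e. tan ϕ tan δ ≤ −1.
The boundary is |tan ϕ| · |tan δ| = 1, so |ϕ| = 90° − |δ| = 90° − 17.3° = 72.7° in the southern hemisphere.

|ϕ| = 72.7°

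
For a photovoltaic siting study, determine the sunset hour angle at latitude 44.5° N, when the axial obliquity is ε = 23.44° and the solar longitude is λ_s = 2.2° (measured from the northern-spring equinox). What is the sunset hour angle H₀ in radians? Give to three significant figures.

H₀ = 1.59 rad

Solar declination: sin δ = sin ε · sin λ_s = sin 23.44° × sin 2.2° = 0.01527, so δ = +0.875°.
cos H₀ = −tan φ · tan δ = −tan(+44.5°) × tan(+0.875°) = -0.0150, so H₀ = 1.5858 rad = 90.86°.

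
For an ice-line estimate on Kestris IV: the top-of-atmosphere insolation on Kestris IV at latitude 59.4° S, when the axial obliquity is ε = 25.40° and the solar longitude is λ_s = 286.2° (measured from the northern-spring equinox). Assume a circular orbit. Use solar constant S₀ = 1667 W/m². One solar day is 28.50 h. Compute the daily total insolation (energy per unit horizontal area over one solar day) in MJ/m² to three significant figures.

63.4 MJ/m²

Solar declination: sin δ = sin ε · sin λ_s = sin 25.40° × sin 286.2° = -0.41190, so δ = -24.324°.
cos H₀ = −tan(-59.4°) tan(-24.324°) = -0.7643, H₀ = 2.4408 rad.
Bracket: H₀ sin φ sin δ + cos φ cos δ sin H₀ = 2.4408×-0.86074×-0.41190 + 0.50904×0.91123×0.64481 = 0.865358 + 0.299097 = 1.164455.
Q̄ = (S₀/π) × [bracket] = (1667/π) × 1.164455 = 617.89 W/m².
Daily total = Q̄ × 28.50 h × 3600 s/h = 617.89 × 28.50 × 3600 / 10⁶ = 63.40 MJ/m².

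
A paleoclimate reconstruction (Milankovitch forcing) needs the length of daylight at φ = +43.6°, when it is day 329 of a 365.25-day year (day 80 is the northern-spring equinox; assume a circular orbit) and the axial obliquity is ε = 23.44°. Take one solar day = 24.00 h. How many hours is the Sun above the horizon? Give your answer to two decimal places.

9.11 h

Solar longitude: λ_s = 360° × (329 − 80)/365.25 = 245.421°.
sin δ = sin 23.44° × sin 245.421° = -0.36174, so δ = -21.207°.
cos H₀ = −tan φ · tan δ = −tan(+43.6°) × tan(-21.207°) = 0.3695, so H₀ = 1.1923 rad = 68.31°.
Daylight = 2H₀/(2π) × 24.00 h = (1.1923/π) × 24.00 = 9.11 h.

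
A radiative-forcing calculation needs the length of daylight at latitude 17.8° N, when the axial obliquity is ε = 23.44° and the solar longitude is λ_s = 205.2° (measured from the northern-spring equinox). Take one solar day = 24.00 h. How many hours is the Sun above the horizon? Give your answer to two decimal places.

Solar declination: sin δ = sin ε · sin λ_s = sin 23.44° × sin 205.2° = -0.16937, so δ = -9.751°.
cos H₀ = −tan φ · tan δ = −tan(+17.8°) × tan(-9.751°) = 0.0552, so H₀ = 1.5156 rad = 86.84°.
Daylight = 2H₀/(2π) × 24.00 h = (1.5156/π) × 24.00 = 11.58 h.

11.58 h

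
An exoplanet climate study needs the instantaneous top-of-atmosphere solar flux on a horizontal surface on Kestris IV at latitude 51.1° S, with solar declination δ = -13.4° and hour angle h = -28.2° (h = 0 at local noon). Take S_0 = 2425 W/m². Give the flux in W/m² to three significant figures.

1.74e+03 W/m²

cos θ_z = sin ϕ sin δ + cos ϕ cos δ cos h = 0.180356 + 0.538359 = 0.718715.
Flux = S_0 · cos θ_z = 2425 × 0.718715 = 1743 W/m².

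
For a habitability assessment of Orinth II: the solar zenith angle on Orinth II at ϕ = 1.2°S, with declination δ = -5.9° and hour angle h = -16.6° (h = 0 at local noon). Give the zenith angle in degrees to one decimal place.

cos θ_z = sin ϕ sin δ + cos ϕ cos δ cos h = 0.002153 + 0.953037 = 0.955190.
θ_z = arccos(0.955190) = 17.2°.

θ_z = 17.2°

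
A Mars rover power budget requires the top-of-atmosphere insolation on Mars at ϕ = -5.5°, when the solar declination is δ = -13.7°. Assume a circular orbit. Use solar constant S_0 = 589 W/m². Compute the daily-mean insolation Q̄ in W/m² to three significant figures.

cos h₀ = −tan(-5.5°) tan(-13.700°) = -0.0235, h₀ = 1.5943 rad.
Bracket: h₀ sin ϕ sin δ + cos ϕ cos δ sin h₀ = 1.5943×-0.09585×-0.23684 + 0.99540×0.97155×0.99972 = 0.036192 + 0.966810 = 1.003002.
Q̄ = (S_0/π) × [bracket] = (589/π) × 1.003002 = 188.0 W/m².

Q̄ ≈ 188 W/m²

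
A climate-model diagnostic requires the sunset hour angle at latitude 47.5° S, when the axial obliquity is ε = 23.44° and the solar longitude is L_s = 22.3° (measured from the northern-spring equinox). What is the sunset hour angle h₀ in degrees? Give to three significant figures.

h₀ = 80.4°

Solar declination: sin δ = sin ε · sin L_s = sin 23.44° × sin 22.3° = 0.15094, so δ = +8.682°.
cos h₀ = −tan ϕ · tan δ = −tan(-47.5°) × tan(+8.682°) = 0.1666, so h₀ = 1.4034 rad = 80.41°.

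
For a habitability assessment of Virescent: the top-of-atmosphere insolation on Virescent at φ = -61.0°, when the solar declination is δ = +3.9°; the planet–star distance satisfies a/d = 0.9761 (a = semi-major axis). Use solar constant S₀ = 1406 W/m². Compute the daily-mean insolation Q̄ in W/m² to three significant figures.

Q̄ ≈ 168 W/m²

cos H₀ = −tan(-61.0°) tan(+3.900°) = 0.1230, H₀ = 1.4475 rad.
Bracket: H₀ sin φ sin δ + cos φ cos δ sin H₀ = 1.4475×-0.87462×0.06802 + 0.48481×0.99768×0.99241 = -0.086114 + 0.480014 = 0.393900.
Inverse-square distance factor (a/d)² = 0.9761² = 0.952771.
Q̄ = (S₀/π) × 0.952771 × [bracket] = (1406/π) × 0.952771 × 0.393900 = 168.0 W/m².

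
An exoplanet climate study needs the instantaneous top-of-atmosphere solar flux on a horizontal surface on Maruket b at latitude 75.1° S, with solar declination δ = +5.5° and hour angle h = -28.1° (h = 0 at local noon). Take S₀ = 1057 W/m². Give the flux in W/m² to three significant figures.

141 W/m²

cos θ_z = sin φ sin δ + cos φ cos δ cos h = -0.092623 + 0.225779 = 0.133156.
Flux = S₀ · cos θ_z = 1057 × 0.133156 = 140.7 W/m².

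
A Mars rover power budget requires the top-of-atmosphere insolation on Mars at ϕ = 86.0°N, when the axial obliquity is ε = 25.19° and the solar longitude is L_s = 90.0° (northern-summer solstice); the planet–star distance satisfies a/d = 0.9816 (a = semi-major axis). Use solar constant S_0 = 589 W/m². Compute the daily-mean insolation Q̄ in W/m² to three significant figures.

Solar declination: sin δ = sin ε · sin L_s = sin 25.19° × sin 90.0° = 0.42562, so δ = +25.190°.
cos h₀ = −tan(+86.0°) tan(+25.190°) = -6.7263 ≤ −1 ⇒ polar day, h₀ = π.
Bracket: h₀ sin ϕ sin δ + cos ϕ cos δ sin h₀ = 3.1416×0.99756×0.42562 + 0.06976×0.90490×0.00000 = 1.333865 + 0.000000 = 1.333865.
Inverse-square distance factor (a/d)² = 0.9816² = 0.963539.
Q̄ = (S_0/π) × 0.963539 × [bracket] = (589/π) × 0.963539 × 1.333865 = 241.0 W/m².

Q̄ ≈ 241 W/m²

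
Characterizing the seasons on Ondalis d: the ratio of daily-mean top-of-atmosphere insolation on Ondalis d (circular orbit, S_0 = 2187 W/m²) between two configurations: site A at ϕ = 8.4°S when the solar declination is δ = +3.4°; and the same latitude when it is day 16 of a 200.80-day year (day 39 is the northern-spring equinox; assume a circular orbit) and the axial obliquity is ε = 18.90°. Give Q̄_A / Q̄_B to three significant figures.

Q̄_A / Q̄_B ≈ 0.959

— Configuration A (ϕ=-8.4°):
cos h₀ = −tan(-8.4°) tan(+3.400°) = 0.0088, h₀ = 1.5620 rad.
Bracket: h₀ sin ϕ sin δ + cos ϕ cos δ sin h₀ = 1.5620×-0.14608×0.05931 + 0.98927×0.99824×0.99996 = -0.013533 + 0.987489 = 0.973956.
Q̄ = (S_0/π) × [bracket] = (2187/π) × 0.973956 = 678.01 W/m².
— Configuration B (ϕ=-8.4°):
Solar longitude: L_s = 360° × (16 − 39)/200.80 = -41.235°, i.e. -41.235° + 360° = 318.765°.
sin δ = sin 18.90° × sin 318.765° = -0.21351, so δ = -12.328°.
cos h₀ = −tan(-8.4°) tan(-12.328°) = -0.0323, h₀ = 1.6031 rad.
Bracket: h₀ sin ϕ sin δ + cos ϕ cos δ sin h₀ = 1.6031×-0.14608×-0.21351 + 0.98927×0.97694×0.99948 = 0.050000 + 0.965955 = 1.015955.
Q̄ = (S_0/π) × [bracket] = (2187/π) × 1.015955 = 707.25 W/m².
Ratio Q̄_A / Q̄_B = 678.01 / 707.25 = 0.9587.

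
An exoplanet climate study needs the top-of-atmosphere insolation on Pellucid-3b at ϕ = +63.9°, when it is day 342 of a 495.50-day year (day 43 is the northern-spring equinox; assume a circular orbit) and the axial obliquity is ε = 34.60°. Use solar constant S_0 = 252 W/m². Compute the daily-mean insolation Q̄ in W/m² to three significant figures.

Q̄ ≈ 4.03 W/m²

Solar longitude: L_s = 360° × (342 − 43)/495.50 = 217.235°.
sin δ = sin 34.60° × sin 217.235° = -0.34359, so δ = -20.096°.
cos h₀ = −tan(+63.9°) tan(-20.096°) = 0.7468, h₀ = 0.7275 rad.
Bracket: h₀ sin ϕ sin δ + cos ϕ cos δ sin h₀ = 0.7275×0.89803×-0.34359 + 0.43994×0.93912×0.66501 = -0.224473 + 0.274753 = 0.050280.
Q̄ = (S_0/π) × [bracket] = (252/π) × 0.050280 = 4.033 W/m².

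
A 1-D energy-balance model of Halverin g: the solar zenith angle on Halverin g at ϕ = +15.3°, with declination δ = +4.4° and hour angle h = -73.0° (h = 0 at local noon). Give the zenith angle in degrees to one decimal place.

cos θ_z = sin ϕ sin δ + cos ϕ cos δ cos h = 0.020244 + 0.281178 = 0.301422.
θ_z = arccos(0.301422) = 72.5°.

θ_z = 72.5°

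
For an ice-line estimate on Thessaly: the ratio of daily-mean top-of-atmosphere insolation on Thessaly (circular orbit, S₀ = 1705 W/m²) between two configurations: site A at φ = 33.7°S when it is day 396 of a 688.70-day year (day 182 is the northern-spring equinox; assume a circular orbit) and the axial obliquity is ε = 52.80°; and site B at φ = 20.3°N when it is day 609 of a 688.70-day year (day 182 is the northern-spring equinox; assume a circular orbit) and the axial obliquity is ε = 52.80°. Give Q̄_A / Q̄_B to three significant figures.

— Configuration A (φ=-33.7°):
Solar longitude: λ_s = 360° × (396 − 182)/688.70 = 111.863°.
sin δ = sin 52.80° × sin 111.863° = 0.73924, so δ = +47.667°.
cos H₀ = −tan(-33.7°) tan(+47.667°) = 0.7321, H₀ = 0.7494 rad.
Bracket: H₀ sin φ sin δ + cos φ cos δ sin H₀ = 0.7494×-0.55484×0.73924 + 0.83195×0.67344×0.68122 = -0.307374 + 0.381666 = 0.074292.
Q̄ = (S₀/π) × [bracket] = (1705/π) × 0.074292 = 40.320 W/m².
— Configuration B (φ=+20.3°):
Solar longitude: λ_s = 360° × (609 − 182)/688.70 = 223.203°.
sin δ = sin 52.80° × sin 223.203° = -0.54529, so δ = -33.045°.
cos H₀ = −tan(+20.3°) tan(-33.045°) = 0.2406, H₀ = 1.3278 rad.
Bracket: H₀ sin φ sin δ + cos φ cos δ sin H₀ = 1.3278×0.34694×-0.54529 + 0.93789×0.83824×0.97062 = -0.251197 + 0.763079 = 0.511882.
Q̄ = (S₀/π) × [bracket] = (1705/π) × 0.511882 = 277.81 W/m².
Ratio Q̄_A / Q̄_B = 40.320 / 277.81 = 0.1451.

Q̄_A / Q̄_B ≈ 0.145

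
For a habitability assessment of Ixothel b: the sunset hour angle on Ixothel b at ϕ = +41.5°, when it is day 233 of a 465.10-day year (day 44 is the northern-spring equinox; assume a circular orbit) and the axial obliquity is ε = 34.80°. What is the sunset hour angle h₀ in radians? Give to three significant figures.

Solar longitude: L_s = 360° × (233 − 44)/465.10 = 146.291°.
sin δ = sin 34.80° × sin 146.291° = 0.31673, so δ = +18.465°.
cos h₀ = −tan ϕ · tan δ = −tan(+41.5°) × tan(+18.465°) = -0.2954, so h₀ = 1.8707 rad = 107.18°.

h₀ = 1.87 rad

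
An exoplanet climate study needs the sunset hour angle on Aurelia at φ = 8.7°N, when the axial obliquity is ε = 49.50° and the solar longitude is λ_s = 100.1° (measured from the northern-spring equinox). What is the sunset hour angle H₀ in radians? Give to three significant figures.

H₀ = 1.74 rad

Solar declination: sin δ = sin ε · sin λ_s = sin 49.50° × sin 100.1° = 0.74862, so δ = +48.471°.
cos H₀ = −tan φ · tan δ = −tan(+8.7°) × tan(+48.471°) = -0.1728, so H₀ = 1.7445 rad = 99.95°.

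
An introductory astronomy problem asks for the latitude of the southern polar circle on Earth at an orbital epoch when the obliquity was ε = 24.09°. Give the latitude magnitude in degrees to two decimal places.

The polar circle is the lowest latitude that experiences at least one full rotation of continuous darkness at the northern-summer solstice; it lies at |φ| = 90° − ε = 90° − 24.09° = 65.91°.

65.91°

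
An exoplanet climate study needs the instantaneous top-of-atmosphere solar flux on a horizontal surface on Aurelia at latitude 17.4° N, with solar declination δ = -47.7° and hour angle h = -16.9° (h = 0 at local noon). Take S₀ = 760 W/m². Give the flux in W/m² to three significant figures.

cos θ_z = sin φ sin δ + cos φ cos δ cos h = -0.221180 + 0.614481 = 0.393301.
Flux = S₀ · cos θ_z = 760 × 0.393301 = 298.9 W/m².

299 W/m²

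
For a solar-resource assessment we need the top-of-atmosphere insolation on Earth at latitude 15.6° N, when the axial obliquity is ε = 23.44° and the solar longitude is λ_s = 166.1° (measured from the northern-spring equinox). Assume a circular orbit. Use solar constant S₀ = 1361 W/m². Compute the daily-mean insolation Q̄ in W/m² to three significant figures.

Solar declination: sin δ = sin ε · sin λ_s = sin 23.44° × sin 166.1° = 0.09556, so δ = +5.484°.
cos H₀ = −tan(+15.6°) tan(+5.484°) = -0.0268, H₀ = 1.5976 rad.
Bracket: H₀ sin φ sin δ + cos φ cos δ sin H₀ = 1.5976×0.26892×0.09556 + 0.96316×0.99542×0.99964 = 0.041055 + 0.958404 = 0.999459.
Q̄ = (S₀/π) × [bracket] = (1361/π) × 0.999459 = 433.0 W/m².

Q̄ ≈ 433 W/m²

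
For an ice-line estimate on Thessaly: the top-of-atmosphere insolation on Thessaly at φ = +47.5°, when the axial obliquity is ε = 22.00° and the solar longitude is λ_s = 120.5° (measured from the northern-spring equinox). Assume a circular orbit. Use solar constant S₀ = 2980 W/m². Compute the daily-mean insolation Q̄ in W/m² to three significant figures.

Q̄ ≈ 1.00e+03 W/m²

Solar declination: sin δ = sin ε · sin λ_s = sin 22.00° × sin 120.5° = 0.32277, so δ = +18.831°.
cos H₀ = −tan(+47.5°) tan(+18.831°) = -0.3722, H₀ = 1.9521 rad.
Bracket: H₀ sin φ sin δ + cos φ cos δ sin H₀ = 1.9521×0.73728×0.32277 + 0.67559×0.94648×0.92817 = 0.464545 + 0.593502 = 1.058047.
Q̄ = (S₀/π) × [bracket] = (2980/π) × 1.058047 = 1004 W/m².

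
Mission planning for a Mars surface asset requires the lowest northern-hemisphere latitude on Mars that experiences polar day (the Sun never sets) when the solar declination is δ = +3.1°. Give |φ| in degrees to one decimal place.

Polar day requires cos H₀ = −tan φ tan δ ≤ −1, i.e. tan φ tan δ ≥ 1.
The boundary is |tan φ| · |tan δ| = 1, so |φ| = 90° − |δ| = 90° − 3.1° = 86.9° in the northern hemisphere.

|φ| = 86.9°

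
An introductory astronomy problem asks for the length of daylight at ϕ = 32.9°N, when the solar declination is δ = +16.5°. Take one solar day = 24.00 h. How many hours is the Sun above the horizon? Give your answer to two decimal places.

13.47 h

cos h₀ = −tan ϕ · tan δ = −tan(+32.9°) × tan(+16.500°) = -0.1916, so h₀ = 1.7636 rad = 101.05°.
Daylight = 2h₀/(2π) × 24.00 h = (1.7636/π) × 24.00 = 13.47 h.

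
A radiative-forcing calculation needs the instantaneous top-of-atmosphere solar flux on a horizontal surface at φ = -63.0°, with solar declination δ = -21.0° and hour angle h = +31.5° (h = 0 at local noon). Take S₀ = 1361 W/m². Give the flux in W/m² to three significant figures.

926 W/m²

cos θ_z = sin φ sin δ + cos φ cos δ cos h = 0.319308 + 0.361380 = 0.680688.
Flux = S₀ · cos θ_z = 1361 × 0.680688 = 926.4 W/m².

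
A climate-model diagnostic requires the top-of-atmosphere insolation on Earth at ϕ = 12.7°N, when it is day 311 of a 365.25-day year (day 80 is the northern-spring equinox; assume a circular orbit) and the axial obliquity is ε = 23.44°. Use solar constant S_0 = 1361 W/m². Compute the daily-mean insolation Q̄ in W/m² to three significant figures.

Q̄ ≈ 361 W/m²

Solar longitude: L_s = 360° × (311 − 80)/365.25 = 227.680°.
sin δ = sin 23.44° × sin 227.680° = -0.29412, so δ = -17.105°.
cos h₀ = −tan(+12.7°) tan(-17.105°) = 0.0694, h₀ = 1.5014 rad.
Bracket: h₀ sin ϕ sin δ + cos ϕ cos δ sin h₀ = 1.5014×0.21985×-0.29412 + 0.97553×0.95577×0.99759 = -0.097084 + 0.930135 = 0.833051.
Q̄ = (S_0/π) × [bracket] = (1361/π) × 0.833051 = 360.9 W/m².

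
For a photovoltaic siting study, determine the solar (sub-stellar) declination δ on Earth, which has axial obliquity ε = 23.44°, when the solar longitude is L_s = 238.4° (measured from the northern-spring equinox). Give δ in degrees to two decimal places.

δ = -19.80°

sin δ = sin ε · sin L_s = sin 23.44° × sin 238.4° = -0.338807.
δ = arcsin(-0.338807) = -19.80°.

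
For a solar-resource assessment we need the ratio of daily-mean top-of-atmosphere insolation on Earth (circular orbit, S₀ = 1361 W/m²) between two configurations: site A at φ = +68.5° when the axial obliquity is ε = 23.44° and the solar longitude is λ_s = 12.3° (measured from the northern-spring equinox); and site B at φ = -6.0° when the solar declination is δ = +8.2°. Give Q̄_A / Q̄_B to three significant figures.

Q̄_A / Q̄_B ≈ 0.518

— Configuration A (φ=+68.5°):
Solar declination: sin δ = sin ε · sin λ_s = sin 23.44° × sin 12.3° = 0.08474, so δ = +4.861°.
cos H₀ = −tan(+68.5°) tan(+4.861°) = -0.2159, H₀ = 1.7884 rad.
Bracket: H₀ sin φ sin δ + cos φ cos δ sin H₀ = 1.7884×0.93042×0.08474 + 0.36650×0.99640×0.97641 = 0.141004 + 0.356566 = 0.497570.
Q̄ = (S₀/π) × [bracket] = (1361/π) × 0.497570 = 215.56 W/m².
— Configuration B (φ=-6.0°):
cos H₀ = −tan(-6.0°) tan(+8.200°) = 0.0151, H₀ = 1.5556 rad.
Bracket: H₀ sin φ sin δ + cos φ cos δ sin H₀ = 1.5556×-0.10453×0.14263 + 0.99452×0.98978×0.99989 = -0.023193 + 0.984248 = 0.961055.
Q̄ = (S₀/π) × [bracket] = (1361/π) × 0.961055 = 416.35 W/m².
Ratio Q̄_A / Q̄_B = 215.56 / 416.35 = 0.5177.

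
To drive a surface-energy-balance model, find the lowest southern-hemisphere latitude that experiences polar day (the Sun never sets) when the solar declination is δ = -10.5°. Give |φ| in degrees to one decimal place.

|φ| = 79.5°

Polar day requires cos H₀ = −tan φ tan δ ≤ −1, i.e. tan φ tan δ ≥ 1.
The boundary is |tan φ| · |tan δ| = 1, so |φ| = 90° − |δ| = 90° − 10.5° = 79.5° in the southern hemisphere.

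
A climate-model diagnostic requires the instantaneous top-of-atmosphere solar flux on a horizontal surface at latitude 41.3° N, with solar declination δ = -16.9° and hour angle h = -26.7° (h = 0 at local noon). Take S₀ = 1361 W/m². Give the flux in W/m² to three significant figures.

cos θ_z = sin φ sin δ + cos φ cos δ cos h = -0.191864 + 0.642173 = 0.450309.
Flux = S₀ · cos θ_z = 1361 × 0.450309 = 612.9 W/m².

613 W/m²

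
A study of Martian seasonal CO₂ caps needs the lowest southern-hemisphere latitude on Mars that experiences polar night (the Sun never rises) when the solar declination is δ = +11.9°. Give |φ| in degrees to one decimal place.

|φ| = 78.1°

Polar night requires cos H₀ = −tan φ tan δ ≥ 1, i.e. tan φ tan δ ≤ −1.
The boundary is |tan φ| · |tan δ| = 1, so |φ| = 90° − |δ| = 90° − 11.9° = 78.1° in the southern hemisphere.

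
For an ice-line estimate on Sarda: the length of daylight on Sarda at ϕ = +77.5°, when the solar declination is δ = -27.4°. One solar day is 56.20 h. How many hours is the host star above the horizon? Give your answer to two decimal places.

0.00 h

cos h₀ = −tan ϕ · tan δ = 2.3381 ≥ 1, so the host star never rises (polar night) and h₀ = 0.
Daylight = 2h₀/(2π) × 56.20 h = (0.0000/π) × 56.20 = 0.00 h.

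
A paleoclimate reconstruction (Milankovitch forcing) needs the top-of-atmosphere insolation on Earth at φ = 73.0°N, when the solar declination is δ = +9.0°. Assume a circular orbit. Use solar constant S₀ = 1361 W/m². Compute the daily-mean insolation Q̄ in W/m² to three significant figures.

cos H₀ = −tan(+73.0°) tan(+9.000°) = -0.5181, H₀ = 2.1154 rad.
Bracket: H₀ sin φ sin δ + cos φ cos δ sin H₀ = 2.1154×0.95630×0.15643 + 0.29237×0.98769×0.85535 = 0.316451 + 0.247000 = 0.563451.
Q̄ = (S₀/π) × [bracket] = (1361/π) × 0.563451 = 244.1 W/m².

Q̄ ≈ 244 W/m²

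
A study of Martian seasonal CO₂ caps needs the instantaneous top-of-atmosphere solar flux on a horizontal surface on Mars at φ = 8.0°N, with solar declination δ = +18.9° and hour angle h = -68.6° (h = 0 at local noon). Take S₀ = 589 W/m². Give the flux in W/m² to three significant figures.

228 W/m²

cos θ_z = sin φ sin δ + cos φ cos δ cos h = 0.045081 + 0.341845 = 0.386926.
Flux = S₀ · cos θ_z = 589 × 0.386926 = 227.9 W/m².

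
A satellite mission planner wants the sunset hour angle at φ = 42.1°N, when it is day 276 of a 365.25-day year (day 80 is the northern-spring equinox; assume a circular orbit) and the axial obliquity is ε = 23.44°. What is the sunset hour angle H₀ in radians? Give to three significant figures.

H₀ = 1.49 rad

Solar longitude: λ_s = 360° × (276 − 80)/365.25 = 193.183°.
sin δ = sin 23.44° × sin 193.183° = -0.09072, so δ = -5.205°.
cos H₀ = −tan φ · tan δ = −tan(+42.1°) × tan(-5.205°) = 0.0823, so H₀ = 1.4884 rad = 85.28°.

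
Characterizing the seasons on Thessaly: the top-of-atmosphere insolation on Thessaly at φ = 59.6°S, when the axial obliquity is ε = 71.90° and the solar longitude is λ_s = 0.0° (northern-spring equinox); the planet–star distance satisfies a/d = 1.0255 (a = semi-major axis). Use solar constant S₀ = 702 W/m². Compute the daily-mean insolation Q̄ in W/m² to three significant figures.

Solar declination: sin δ = sin ε · sin λ_s = sin 71.90° × sin 0.0° = 0.00000, so δ = +0.000°.
cos H₀ = −tan(-59.6°) tan(+0.000°) = 0.0000, H₀ = 1.5708 rad.
Bracket: H₀ sin φ sin δ + cos φ cos δ sin H₀ = 1.5708×-0.86251×0.00000 + 0.50603×1.00000×1.00000 = -0.000000 + 0.506030 = 0.506030.
Inverse-square distance factor (a/d)² = 1.0255² = 1.051650.
Q̄ = (S₀/π) × 1.051650 × [bracket] = (702/π) × 1.051650 × 0.506030 = 118.9 W/m².

Q̄ ≈ 119 W/m²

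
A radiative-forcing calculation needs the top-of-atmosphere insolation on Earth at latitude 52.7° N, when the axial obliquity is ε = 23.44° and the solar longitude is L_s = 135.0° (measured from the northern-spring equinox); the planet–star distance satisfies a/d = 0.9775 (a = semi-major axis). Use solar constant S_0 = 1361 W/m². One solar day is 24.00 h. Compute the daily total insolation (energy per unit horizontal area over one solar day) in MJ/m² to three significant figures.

Solar declination: sin δ = sin ε · sin L_s = sin 23.44° × sin 135.0° = 0.28128, so δ = +16.337°.
cos h₀ = −tan(+52.7°) tan(+16.337°) = -0.3848, h₀ = 1.9658 rad.
Bracket: h₀ sin ϕ sin δ + cos ϕ cos δ sin h₀ = 1.9658×0.79547×0.28128 + 0.60599×0.95963×0.92301 = 0.439847 + 0.536754 = 0.976601.
Inverse-square distance factor (a/d)² = 0.9775² = 0.955506.
Q̄ = (S_0/π) × 0.955506 × [bracket] = (1361/π) × 0.955506 × 0.976601 = 404.26 W/m².
Daily total = Q̄ × 24.00 h × 3600 s/h = 404.26 × 24.00 × 3600 / 10⁶ = 34.93 MJ/m².

34.9 MJ/m²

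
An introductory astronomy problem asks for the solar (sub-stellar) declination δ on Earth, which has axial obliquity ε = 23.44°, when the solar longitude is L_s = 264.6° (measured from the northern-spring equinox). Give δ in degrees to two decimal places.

sin δ = sin ε · sin L_s = sin 23.44° × sin 264.6° = -0.396023.
δ = arcsin(-0.396023) = -23.33°.

δ = -23.33°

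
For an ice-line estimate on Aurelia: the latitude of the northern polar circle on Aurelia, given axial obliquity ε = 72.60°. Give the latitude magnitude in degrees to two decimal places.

The polar circle is the lowest latitude that experiences at least one full rotation of continuous daylight at the northern-summer solstice; it lies at |ϕ| = 90° − ε = 90° − 72.60° = 17.40°.

17.40°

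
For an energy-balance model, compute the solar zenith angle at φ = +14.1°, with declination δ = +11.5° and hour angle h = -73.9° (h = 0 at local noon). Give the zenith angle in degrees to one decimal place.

cos θ_z = sin φ sin δ + cos φ cos δ cos h = 0.048569 + 0.263560 = 0.312129.
θ_z = arccos(0.312129) = 71.8°.

θ_z = 71.8°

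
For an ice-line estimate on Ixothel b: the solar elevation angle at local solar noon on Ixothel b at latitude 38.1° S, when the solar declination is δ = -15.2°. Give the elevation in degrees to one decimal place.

At local noon the hour angle is zero, so the zenith angle equals |φ − δ| = |-38.1° − (-15.200°)| = 22.900°.
Elevation = 90° − 22.900° = 67.1°.

67.1°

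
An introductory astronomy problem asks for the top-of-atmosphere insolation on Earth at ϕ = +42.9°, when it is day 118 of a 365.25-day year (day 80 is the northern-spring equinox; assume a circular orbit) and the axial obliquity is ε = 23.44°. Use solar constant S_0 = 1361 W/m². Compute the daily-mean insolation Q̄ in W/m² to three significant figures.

Q̄ ≈ 428 W/m²

Solar longitude: L_s = 360° × (118 − 80)/365.25 = 37.454°.
sin δ = sin 23.44° × sin 37.454° = 0.24190, so δ = +13.999°.
cos h₀ = −tan(+42.9°) tan(+13.999°) = -0.2317, h₀ = 1.8046 rad.
Bracket: h₀ sin ϕ sin δ + cos ϕ cos δ sin h₀ = 1.8046×0.68072×0.24190 + 0.73254×0.97030×0.97279 = 0.297157 + 0.691443 = 0.988600.
Q̄ = (S_0/π) × [bracket] = (1361/π) × 0.988600 = 428.3 W/m².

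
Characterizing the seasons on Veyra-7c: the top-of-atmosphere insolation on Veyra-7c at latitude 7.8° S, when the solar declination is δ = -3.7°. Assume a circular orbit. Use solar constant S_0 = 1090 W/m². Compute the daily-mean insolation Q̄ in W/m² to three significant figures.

cos h₀ = −tan(-7.8°) tan(-3.700°) = -0.0089, h₀ = 1.5797 rad.
Bracket: h₀ sin ϕ sin δ + cos ϕ cos δ sin h₀ = 1.5797×-0.13572×-0.06453 + 0.99075×0.99792×0.99996 = 0.013835 + 0.988650 = 1.002485.
Q̄ = (S_0/π) × [bracket] = (1090/π) × 1.002485 = 347.8 W/m².

Q̄ ≈ 348 W/m²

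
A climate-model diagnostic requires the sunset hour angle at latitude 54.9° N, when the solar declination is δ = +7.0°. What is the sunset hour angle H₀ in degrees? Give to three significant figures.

cos H₀ = −tan φ · tan δ = −tan(+54.9°) × tan(+7.000°) = -0.1747, so H₀ = 1.7464 rad = 100.06°.

H₀ = 100°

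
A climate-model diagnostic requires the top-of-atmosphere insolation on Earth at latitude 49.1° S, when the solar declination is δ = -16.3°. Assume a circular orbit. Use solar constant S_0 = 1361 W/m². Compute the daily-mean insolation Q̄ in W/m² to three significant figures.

cos h₀ = −tan(-49.1°) tan(-16.300°) = -0.3376, h₀ = 1.9151 rad.
Bracket: h₀ sin ϕ sin δ + cos ϕ cos δ sin h₀ = 1.9151×-0.75585×-0.28067 + 0.65474×0.95981×0.94130 = 0.406278 + 0.591537 = 0.997815.
Q̄ = (S_0/π) × [bracket] = (1361/π) × 0.997815 = 432.3 W/m².

Q̄ ≈ 432 W/m²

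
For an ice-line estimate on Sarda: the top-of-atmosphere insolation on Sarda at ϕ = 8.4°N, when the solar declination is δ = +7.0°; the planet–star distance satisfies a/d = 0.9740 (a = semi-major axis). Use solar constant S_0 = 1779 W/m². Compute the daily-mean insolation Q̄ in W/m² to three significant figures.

Q̄ ≈ 543 W/m²

cos h₀ = −tan(+8.4°) tan(+7.000°) = -0.0181, h₀ = 1.5889 rad.
Bracket: h₀ sin ϕ sin δ + cos ϕ cos δ sin h₀ = 1.5889×0.14608×0.12187 + 0.98927×0.99255×0.99984 = 0.028287 + 0.981743 = 1.010030.
Inverse-square distance factor (a/d)² = 0.9740² = 0.948676.
Q̄ = (S_0/π) × 0.948676 × [bracket] = (1779/π) × 0.948676 × 1.010030 = 542.6 W/m².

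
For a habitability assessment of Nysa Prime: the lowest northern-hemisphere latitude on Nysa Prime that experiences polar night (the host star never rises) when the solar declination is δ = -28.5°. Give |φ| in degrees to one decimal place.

Polar night requires cos H₀ = −tan φ tan δ ≥ 1, i.e. tan φ tan δ ≤ −1.
The boundary is |tan φ| · |tan δ| = 1, so |φ| = 90° − |δ| = 90° − 28.5° = 61.5° in the northern hemisphere.

|φ| = 61.5°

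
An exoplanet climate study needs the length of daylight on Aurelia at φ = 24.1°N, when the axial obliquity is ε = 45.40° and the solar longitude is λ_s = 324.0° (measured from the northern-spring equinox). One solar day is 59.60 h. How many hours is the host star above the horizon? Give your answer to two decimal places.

25.86 h

Solar declination: sin δ = sin ε · sin λ_s = sin 45.40° × sin 324.0° = -0.41852, so δ = -24.741°.
cos H₀ = −tan φ · tan δ = −tan(+24.1°) × tan(-24.741°) = 0.2061, so H₀ = 1.3632 rad = 78.10°.
Daylight = 2H₀/(2π) × 59.60 h = (1.3632/π) × 59.60 = 25.86 h.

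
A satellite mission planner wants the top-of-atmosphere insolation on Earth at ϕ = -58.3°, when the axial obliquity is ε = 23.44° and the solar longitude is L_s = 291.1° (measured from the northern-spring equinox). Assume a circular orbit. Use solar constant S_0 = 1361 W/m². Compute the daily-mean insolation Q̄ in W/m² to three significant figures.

Q̄ ≈ 472 W/m²

Solar declination: sin δ = sin ε · sin L_s = sin 23.44° × sin 291.1° = -0.37112, so δ = -21.785°.
cos h₀ = −tan(-58.3°) tan(-21.785°) = -0.6471, h₀ = 2.2746 rad.
Bracket: h₀ sin ϕ sin δ + cos ϕ cos δ sin h₀ = 2.2746×-0.85081×-0.37112 + 0.52547×0.92859×0.76240 = 0.718211 + 0.372010 = 1.090221.
Q̄ = (S_0/π) × [bracket] = (1361/π) × 1.090221 = 472.3 W/m².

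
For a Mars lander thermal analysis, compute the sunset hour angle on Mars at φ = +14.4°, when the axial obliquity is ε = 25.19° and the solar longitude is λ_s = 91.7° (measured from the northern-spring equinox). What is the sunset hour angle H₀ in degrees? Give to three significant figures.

H₀ = 96.9°

Solar declination: sin δ = sin ε · sin λ_s = sin 25.19° × sin 91.7° = 0.42543, so δ = +25.178°.
cos H₀ = −tan φ · tan δ = −tan(+14.4°) × tan(+25.178°) = -0.1207, so H₀ = 1.6918 rad = 96.93°.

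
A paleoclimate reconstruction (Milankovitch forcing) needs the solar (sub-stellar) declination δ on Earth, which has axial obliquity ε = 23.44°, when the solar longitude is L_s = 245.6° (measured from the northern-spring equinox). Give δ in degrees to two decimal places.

δ = -21.24°

sin δ = sin ε · sin L_s = sin 23.44° × sin 245.6° = -0.362259.
δ = arcsin(-0.362259) = -21.24°.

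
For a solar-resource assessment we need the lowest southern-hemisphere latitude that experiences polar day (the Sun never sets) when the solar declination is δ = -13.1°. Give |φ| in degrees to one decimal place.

Polar day requires cos H₀ = −tan φ tan δ ≤ −1, i.e. tan φ tan δ ≥ 1.
The boundary is |tan φ| · |tan δ| = 1, so |φ| = 90° − |δ| = 90° − 13.1° = 76.9° in the southern hemisphere.

|φ| = 76.9°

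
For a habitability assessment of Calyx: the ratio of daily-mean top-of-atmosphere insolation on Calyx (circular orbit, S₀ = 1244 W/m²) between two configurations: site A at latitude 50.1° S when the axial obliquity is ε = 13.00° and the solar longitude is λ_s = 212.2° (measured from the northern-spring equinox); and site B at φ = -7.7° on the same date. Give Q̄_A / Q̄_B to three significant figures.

— Configuration A (φ=-50.1°):
Solar declination: sin δ = sin ε · sin λ_s = sin 13.00° × sin 212.2° = -0.11987, so δ = -6.885°.
cos H₀ = −tan(-50.1°) tan(-6.885°) = -0.1444, H₀ = 1.7157 rad.
Bracket: H₀ sin φ sin δ + cos φ cos δ sin H₀ = 1.7157×-0.76717×-0.11987 + 0.64145×0.99279×0.98952 = 0.157777 + 0.630151 = 0.787928.
Q̄ = (S₀/π) × [bracket] = (1244/π) × 0.787928 = 312.00 W/m².
— Configuration B (φ=-7.7°):
cos H₀ = −tan(-7.7°) tan(-6.885°) = -0.0163, H₀ = 1.5871 rad.
Bracket: H₀ sin φ sin δ + cos φ cos δ sin H₀ = 1.5871×-0.13399×-0.11987 + 0.99098×0.99279×0.99987 = 0.025491 + 0.983707 = 1.009198.
Q̄ = (S₀/π) × [bracket] = (1244/π) × 1.009198 = 399.62 W/m².
Ratio Q̄_A / Q̄_B = 312.00 / 399.62 = 0.7807.

Q̄_A / Q̄_B ≈ 0.781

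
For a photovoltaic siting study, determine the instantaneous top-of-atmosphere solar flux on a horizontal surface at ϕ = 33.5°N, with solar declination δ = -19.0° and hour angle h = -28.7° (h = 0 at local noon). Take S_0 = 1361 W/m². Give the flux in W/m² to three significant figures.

cos θ_z = sin ϕ sin δ + cos ϕ cos δ cos h = -0.179693 + 0.691590 = 0.511897.
Flux = S_0 · cos θ_z = 1361 × 0.511897 = 696.7 W/m².

697 W/m²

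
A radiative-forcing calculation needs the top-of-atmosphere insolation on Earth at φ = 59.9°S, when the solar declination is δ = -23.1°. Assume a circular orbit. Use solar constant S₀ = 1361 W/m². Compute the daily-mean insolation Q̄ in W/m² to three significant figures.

Q̄ ≈ 488 W/m²

cos H₀ = −tan(-59.9°) tan(-23.100°) = -0.7358, H₀ = 2.3977 rad.
Bracket: H₀ sin φ sin δ + cos φ cos δ sin H₀ = 2.3977×-0.86515×-0.39234 + 0.50151×0.91982×0.67718 = 0.813858 + 0.312382 = 1.126240.
Q̄ = (S₀/π) × [bracket] = (1361/π) × 1.126240 = 487.9 W/m².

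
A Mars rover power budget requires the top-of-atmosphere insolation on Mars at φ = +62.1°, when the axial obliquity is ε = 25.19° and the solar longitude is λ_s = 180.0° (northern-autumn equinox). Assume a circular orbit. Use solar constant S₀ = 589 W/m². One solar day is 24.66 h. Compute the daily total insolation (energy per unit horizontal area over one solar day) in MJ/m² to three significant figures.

7.79 MJ/m²

Solar declination: sin δ = sin ε · sin λ_s = sin 25.19° × sin 180.0° = 0.00000, so δ = +0.000°.
cos H₀ = −tan(+62.1°) tan(+0.000°) = -0.0000, H₀ = 1.5708 rad.
Bracket: H₀ sin φ sin δ + cos φ cos δ sin H₀ = 1.5708×0.88377×0.00000 + 0.46793×1.00000×1.00000 = 0.000000 + 0.467930 = 0.467930.
Q̄ = (S₀/π) × [bracket] = (589/π) × 0.467930 = 87.730 W/m².
Daily total = Q̄ × 24.66 h × 3600 s/h = 87.730 × 24.66 × 3600 / 10⁶ = 7.788 MJ/m².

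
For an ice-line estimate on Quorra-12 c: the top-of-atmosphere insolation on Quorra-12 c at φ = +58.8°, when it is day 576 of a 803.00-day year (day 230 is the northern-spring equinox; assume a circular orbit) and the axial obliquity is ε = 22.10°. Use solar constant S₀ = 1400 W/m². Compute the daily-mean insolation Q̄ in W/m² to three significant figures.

Q̄ ≈ 331 W/m²

Solar longitude: λ_s = 360° × (576 − 230)/803.00 = 155.118°.
sin δ = sin 22.10° × sin 155.118° = 0.15829, so δ = +9.108°.
cos H₀ = −tan(+58.8°) tan(+9.108°) = -0.2647, H₀ = 1.8387 rad.
Bracket: H₀ sin φ sin δ + cos φ cos δ sin H₀ = 1.8387×0.85536×0.15829 + 0.51803×0.98739×0.96433 = 0.248951 + 0.493253 = 0.742204.
Q̄ = (S₀/π) × [bracket] = (1400/π) × 0.742204 = 330.8 W/m².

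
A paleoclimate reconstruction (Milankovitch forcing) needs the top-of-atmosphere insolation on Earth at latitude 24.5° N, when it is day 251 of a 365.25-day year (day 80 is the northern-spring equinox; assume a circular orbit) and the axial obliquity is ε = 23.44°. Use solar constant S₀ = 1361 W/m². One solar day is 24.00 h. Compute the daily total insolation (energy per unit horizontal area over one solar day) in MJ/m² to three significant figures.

35.9 MJ/m²

Solar longitude: λ_s = 360° × (251 − 80)/365.25 = 168.542°.
sin δ = sin 23.44° × sin 168.542° = 0.07902, so δ = +4.532°.
cos H₀ = −tan(+24.5°) tan(+4.532°) = -0.0361, H₀ = 1.6069 rad.
Bracket: H₀ sin φ sin δ + cos φ cos δ sin H₀ = 1.6069×0.41469×0.07902 + 0.90996×0.99687×0.99935 = 0.052656 + 0.906522 = 0.959178.
Q̄ = (S₀/π) × [bracket] = (1361/π) × 0.959178 = 415.53 W/m².
Daily total = Q̄ × 24.00 h × 3600 s/h = 415.53 × 24.00 × 3600 / 10⁶ = 35.90 MJ/m².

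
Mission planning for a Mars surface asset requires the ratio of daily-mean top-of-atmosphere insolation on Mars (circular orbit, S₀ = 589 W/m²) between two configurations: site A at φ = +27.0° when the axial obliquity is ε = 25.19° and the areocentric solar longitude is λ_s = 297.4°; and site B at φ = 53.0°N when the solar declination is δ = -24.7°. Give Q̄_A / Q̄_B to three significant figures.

— Configuration A (φ=+27.0°):
sin δ = sin 25.19° × sin 297.4° = -0.37787, so δ = -22.202°.
cos H₀ = −tan(+27.0°) tan(-22.202°) = 0.2080, H₀ = 1.3613 rad.
Bracket: H₀ sin φ sin δ + cos φ cos δ sin H₀ = 1.3613×0.45399×-0.37787 + 0.89101×0.92586×0.97814 = -0.233530 + 0.806917 = 0.573387.
Q̄ = (S₀/π) × [bracket] = (589/π) × 0.573387 = 107.50 W/m².
— Configuration B (φ=+53.0°):
cos H₀ = −tan(+53.0°) tan(-24.700°) = 0.6104, H₀ = 0.9143 rad.
Bracket: H₀ sin φ sin δ + cos φ cos δ sin H₀ = 0.9143×0.79864×-0.41787 + 0.60182×0.90851×0.79211 = -0.305127 + 0.433094 = 0.127967.
Q̄ = (S₀/π) × [bracket] = (589/π) × 0.127967 = 23.992 W/m².
Ratio Q̄_A / Q̄_B = 107.50 / 23.992 = 4.481.

Q̄_A / Q̄_B ≈ 4.48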